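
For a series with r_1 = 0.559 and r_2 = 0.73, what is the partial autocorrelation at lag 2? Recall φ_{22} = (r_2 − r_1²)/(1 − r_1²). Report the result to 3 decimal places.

φ_{22} = (r_2 − r_1²) / (1 − r_1²)
r_1² = (0.559)² = 0.312481
Numerator = 0.73 − 0.3125 = 0.4175; denominator = 1 − 0.3125 = 0.6875
φ_{22} = 0.4175 / 0.6875 = 0.607

0.607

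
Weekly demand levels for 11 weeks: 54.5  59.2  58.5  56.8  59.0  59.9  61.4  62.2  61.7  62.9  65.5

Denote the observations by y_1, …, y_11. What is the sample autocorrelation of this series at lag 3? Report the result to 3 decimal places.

Mean ȳ = (54.5 + 59.2 + 58.5 + 56.8 + 59.0 + 59.9 + 61.4 + 62.2 + 61.7 + 62.9 + 65.5)/11 = 60.1455
Numerator Σ_{t=1}^{8}(y_t−ȳ)(y_{t+3}−ȳ) = 27.8983
Denominator Σ(y_t−ȳ)² = 92.5073
r_3 = 27.8983 / 92.5073 = 0.302

0.302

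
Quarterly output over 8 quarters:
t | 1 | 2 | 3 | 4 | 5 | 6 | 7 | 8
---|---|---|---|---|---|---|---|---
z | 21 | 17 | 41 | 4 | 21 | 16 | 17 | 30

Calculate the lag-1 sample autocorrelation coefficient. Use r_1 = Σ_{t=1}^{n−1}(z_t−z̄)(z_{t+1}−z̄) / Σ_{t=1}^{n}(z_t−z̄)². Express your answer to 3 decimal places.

-0.529

Mean z̄ = (21 + 17 + 41 + 4 + 21 + 16 + 17 + 30)/8 = 20.8750
Deviations from mean: 0.1250, -3.8750, 20.1250, -16.8750, 0.1250, -4.8750, -3.8750, 9.1250
Σ(z_t−z̄)(z_{t+1}−z̄) = (-0.4844) + (-77.9844) + (-339.6094) + (-2.1094) + (-0.6094) + (18.8906) + (-35.3594) = -437.2656
Denominator Σ(z_t−z̄)² = 826.8750
r_1 = -437.2656 / 826.8750 = -0.529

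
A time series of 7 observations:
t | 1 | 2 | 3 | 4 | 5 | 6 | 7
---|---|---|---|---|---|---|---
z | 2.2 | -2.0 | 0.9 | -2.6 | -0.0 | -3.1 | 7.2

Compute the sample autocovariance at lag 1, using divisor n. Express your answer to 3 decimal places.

-4.067

Mean z̄ = (2.2 − 2.0 + 0.9 − 2.6 − 0.0 − 3.1 + 7.2)/7 = 0.3714
Σ_{t=1}^{6}(z_t−z̄)(z_{t+1}−z̄) = -28.4722
γ_1 = -28.4722 / 7 = -4.067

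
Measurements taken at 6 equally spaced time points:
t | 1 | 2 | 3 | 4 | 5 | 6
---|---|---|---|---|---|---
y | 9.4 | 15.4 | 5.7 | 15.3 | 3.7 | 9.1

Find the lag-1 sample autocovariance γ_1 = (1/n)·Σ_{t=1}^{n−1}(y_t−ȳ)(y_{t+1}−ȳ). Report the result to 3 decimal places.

-12.834

Mean ȳ = (9.4 + 15.4 + 5.7 + 15.3 + 3.7 + 9.1)/6 = 9.7667
Σ_{t=1}^{5}(y_t−ȳ)(y_{t+1}−ȳ) = -77.0011
γ_1 = -77.0011 / 6 = -12.834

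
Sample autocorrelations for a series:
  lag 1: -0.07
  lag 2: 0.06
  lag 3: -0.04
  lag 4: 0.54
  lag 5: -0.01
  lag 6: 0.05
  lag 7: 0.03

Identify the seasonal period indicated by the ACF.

4

The largest autocorrelation is r_4 = 0.54; the remaining lags stay at or below 0.06.
The dominant spike at lag 4 indicates a seasonal period of 4.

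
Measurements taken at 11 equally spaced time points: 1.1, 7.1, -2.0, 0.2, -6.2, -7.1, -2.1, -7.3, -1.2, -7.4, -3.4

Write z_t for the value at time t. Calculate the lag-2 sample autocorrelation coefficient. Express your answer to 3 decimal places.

0.286

Mean z̄ = (1.1 + 7.1 − 2.0 + 0.2 − 6.2 − 7.1 − 2.1 − 7.3 − 1.2 − 7.4 − 3.4)/11 = -2.5727
Numerator Σ_{t=1}^{9}(z_t−z̄)(z_{t+2}−z̄) = 56.3131
Denominator Σ(z_t−z̄)² = 197.1618
r_2 = 56.3131 / 197.1618 = 0.286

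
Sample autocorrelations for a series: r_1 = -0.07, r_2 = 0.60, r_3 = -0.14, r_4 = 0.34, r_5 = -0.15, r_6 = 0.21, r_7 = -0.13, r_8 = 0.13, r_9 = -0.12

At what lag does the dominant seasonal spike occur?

The largest autocorrelation is r_2 = 0.60, with weaker echoes at lags 4 (0.34) and 6 (0.21); the remaining lags stay at or below 0.13.
The dominant spike at lag 2 indicates a seasonal period of 2.

2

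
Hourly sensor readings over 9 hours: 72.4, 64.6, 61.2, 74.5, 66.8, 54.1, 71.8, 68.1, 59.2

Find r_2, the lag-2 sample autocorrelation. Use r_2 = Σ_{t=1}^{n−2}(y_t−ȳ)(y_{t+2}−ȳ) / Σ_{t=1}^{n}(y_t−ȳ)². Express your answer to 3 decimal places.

-0.570

Mean ȳ = (72.4 + 64.6 + 61.2 + 74.5 + 66.8 + 54.1 + 71.8 + 68.1 + 59.2)/9 = 65.8556
Numerator Σ_{t=1}^{7}(y_t−ȳ)(y_{t+2}−ȳ) = -207.6728
Denominator Σ(y_t−ȳ)² = 364.5622
r_2 = -207.6728 / 364.5622 = -0.570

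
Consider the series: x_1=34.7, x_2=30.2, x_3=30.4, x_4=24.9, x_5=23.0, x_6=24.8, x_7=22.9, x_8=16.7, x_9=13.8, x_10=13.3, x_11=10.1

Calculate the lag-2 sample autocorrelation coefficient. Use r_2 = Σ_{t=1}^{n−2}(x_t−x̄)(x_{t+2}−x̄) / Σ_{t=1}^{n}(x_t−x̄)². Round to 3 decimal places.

Mean x̄ = (34.7 + 30.2 + 30.4 + 24.9 + 23.0 + 24.8 + 22.9 + 16.7 + 13.8 + 13.3 + 10.1)/11 = 22.2545
Numerator Σ_{t=1}^{9}(x_t−x̄)(x_{t+2}−x̄) = 268.5840
Denominator Σ(x_t−x̄)² = 629.0673
r_2 = 268.5840 / 629.0673 = 0.427

0.427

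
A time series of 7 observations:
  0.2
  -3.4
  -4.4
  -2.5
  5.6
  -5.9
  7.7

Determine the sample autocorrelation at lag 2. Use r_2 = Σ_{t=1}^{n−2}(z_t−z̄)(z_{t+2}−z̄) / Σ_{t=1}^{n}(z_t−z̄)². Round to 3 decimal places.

Mean z̄ = (0.2 − 3.4 − 4.4 − 2.5 + 5.6 − 5.9 + 7.7)/7 = -0.3857
Σ(z_t−z̄)(z_{t+2}−z̄) = (-2.3512) + (6.3731) + (-24.0284) + (11.6588) + (48.3988) = 40.0510
Denominator Σ(z_t−z̄)² = 161.6286
r_2 = 40.0510 / 161.6286 = 0.248

0.248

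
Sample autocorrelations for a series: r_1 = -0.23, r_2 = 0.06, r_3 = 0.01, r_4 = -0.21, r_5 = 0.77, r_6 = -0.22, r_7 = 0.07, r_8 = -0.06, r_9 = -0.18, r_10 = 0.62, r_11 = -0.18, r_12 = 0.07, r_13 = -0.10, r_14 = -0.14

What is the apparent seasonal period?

5

The largest autocorrelation is r_5 = 0.77, with a weaker echo at lag 10 (0.62); the remaining lags stay at or below 0.07.
The dominant spike at lag 5 indicates a seasonal period of 5.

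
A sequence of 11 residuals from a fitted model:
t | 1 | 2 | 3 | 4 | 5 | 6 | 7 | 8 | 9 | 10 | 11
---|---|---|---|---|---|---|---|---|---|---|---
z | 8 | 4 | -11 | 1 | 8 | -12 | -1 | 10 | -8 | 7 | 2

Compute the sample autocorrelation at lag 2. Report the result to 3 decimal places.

-0.388

Mean z̄ = (8 + 4 − 11 + 1 + 8 − 12 − 1 + 10 − 8 + 7 + 2)/11 = 0.7273
Numerator Σ_{t=1}^{9}(z_t−z̄)(z_{t+2}−z̄) = -241.6033
Denominator Σ(z_t−z̄)² = 622.1818
r_2 = -241.6033 / 622.1818 = -0.388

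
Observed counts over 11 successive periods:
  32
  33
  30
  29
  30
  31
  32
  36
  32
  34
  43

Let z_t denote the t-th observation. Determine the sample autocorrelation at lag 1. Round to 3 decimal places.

Mean z̄ = (32 + 33 + 30 + 29 + 30 + 31 + 32 + 36 + 32 + 34 + 43)/11 = 32.9091
Numerator Σ_{t=1}^{10}(z_t−z̄)(z_{t+1}−z̄) = 34.0826
Denominator Σ(z_t−z̄)² = 150.9091
r_1 = 34.0826 / 150.9091 = 0.226

0.226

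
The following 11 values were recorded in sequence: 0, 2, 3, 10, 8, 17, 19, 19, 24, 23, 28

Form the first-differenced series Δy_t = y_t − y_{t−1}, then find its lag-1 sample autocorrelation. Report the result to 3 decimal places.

First differences Δy: 2, 1, 7, -2, 9, 2, 0, 5, -1, 5
Mean of differences = 2.8000
Numerator Σ(Δy_t−Δȳ)(Δy_{t+1}−Δȳ) = -81.6400
Denominator Σ(Δy_t−Δȳ)² = 115.6000
r_1(Δy) = -81.6400 / 115.6000 = -0.706

-0.706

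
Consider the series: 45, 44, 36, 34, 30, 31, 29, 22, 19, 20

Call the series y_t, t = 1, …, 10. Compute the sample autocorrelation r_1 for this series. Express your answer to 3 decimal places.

Mean ȳ = (45 + 44 + 36 + 34 + 30 + 31 + 29 + 22 + 19 + 20)/10 = 31.0000
Numerator Σ_{t=1}^{9}(y_t−ȳ)(y_{t+1}−ȳ) = 517.0000
Denominator Σ(y_t−ȳ)² = 750.0000
r_1 = 517.0000 / 750.0000 = 0.689

0.689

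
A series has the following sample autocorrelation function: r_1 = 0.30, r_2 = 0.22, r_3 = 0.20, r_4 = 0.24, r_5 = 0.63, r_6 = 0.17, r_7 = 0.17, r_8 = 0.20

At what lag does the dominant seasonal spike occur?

The largest autocorrelation is r_5 = 0.63; the remaining lags stay at or below 0.30. The elevated value at lag 1 (0.30), dropping to 0.22 at lag 2, reflects decaying short-term dependence rather than seasonality.
The dominant spike at lag 5 indicates a seasonal period of 5.

5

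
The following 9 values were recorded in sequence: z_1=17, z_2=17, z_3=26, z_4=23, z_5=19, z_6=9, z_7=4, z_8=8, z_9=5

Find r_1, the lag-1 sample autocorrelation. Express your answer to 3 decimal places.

Mean z̄ = (17 + 17 + 26 + 23 + 19 + 9 + 4 + 8 + 5)/9 = 14.2222
Numerator Σ_{t=1}^{8}(z_t−z̄)(z_{t+1}−z̄) = 335.1728
Denominator Σ(z_t−z̄)² = 509.5556
r_1 = 335.1728 / 509.5556 = 0.658

0.658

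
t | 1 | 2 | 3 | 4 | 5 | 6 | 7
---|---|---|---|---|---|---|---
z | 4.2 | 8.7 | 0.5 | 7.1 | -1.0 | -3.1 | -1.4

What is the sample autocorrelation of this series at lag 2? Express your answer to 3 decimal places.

Mean z̄ = (4.2 + 8.7 + 0.5 + 7.1 − 1.0 − 3.1 − 1.4)/7 = 2.1429
Deviations from mean: 2.0571, 6.5571, -1.6429, 4.9571, -3.1429, -5.2429, -3.5429
Σ(z_t−z̄)(z_{t+2}−z̄) = (-3.3796) + (32.5047) + (5.1633) + (-25.9896) + (11.1347) = 19.4335
Denominator Σ(z_t−z̄)² = 124.4171
r_2 = 19.4335 / 124.4171 = 0.156

0.156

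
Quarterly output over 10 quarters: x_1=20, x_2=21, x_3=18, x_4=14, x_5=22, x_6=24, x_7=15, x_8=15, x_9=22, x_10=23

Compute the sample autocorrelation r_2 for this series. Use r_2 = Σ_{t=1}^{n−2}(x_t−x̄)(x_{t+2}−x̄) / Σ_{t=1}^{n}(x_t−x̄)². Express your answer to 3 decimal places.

Mean x̄ = (20 + 21 + 18 + 14 + 22 + 24 + 15 + 15 + 22 + 23)/10 = 19.4000
Numerator Σ_{t=1}^{8}(x_t−x̄)(x_{t+2}−x̄) = -96.9200
Denominator Σ(x_t−x̄)² = 120.4000
r_2 = -96.9200 / 120.4000 = -0.805

-0.805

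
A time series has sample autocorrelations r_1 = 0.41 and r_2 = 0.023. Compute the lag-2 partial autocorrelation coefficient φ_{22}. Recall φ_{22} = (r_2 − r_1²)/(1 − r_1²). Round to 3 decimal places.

-0.174

φ_{22} = (r_2 − r_1²) / (1 − r_1²)
r_1² = (0.41)² = 0.1681
Numerator = 0.023 − 0.1681 = -0.1451; denominator = 1 − 0.1681 = 0.8319
φ_{22} = -0.1451 / 0.8319 = -0.174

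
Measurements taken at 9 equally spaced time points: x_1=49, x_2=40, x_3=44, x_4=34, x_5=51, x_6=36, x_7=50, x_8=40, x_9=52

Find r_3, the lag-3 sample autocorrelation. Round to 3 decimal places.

Mean x̄ = (49 + 40 + 44 + 34 + 51 + 36 + 50 + 40 + 52)/9 = 44.0000
Numerator Σ_{t=1}^{6}(x_t−x̄)(x_{t+3}−x̄) = -230.0000
Denominator Σ(x_t−x̄)² = 370.0000
r_3 = -230.0000 / 370.0000 = -0.622

-0.622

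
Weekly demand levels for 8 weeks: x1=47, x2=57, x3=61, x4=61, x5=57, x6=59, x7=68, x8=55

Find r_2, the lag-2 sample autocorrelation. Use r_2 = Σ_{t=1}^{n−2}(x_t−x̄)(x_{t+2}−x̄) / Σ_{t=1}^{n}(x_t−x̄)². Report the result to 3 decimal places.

Mean x̄ = (47 + 57 + 61 + 61 + 57 + 59 + 68 + 55)/8 = 58.1250
Deviations from mean: -11.1250, -1.1250, 2.8750, 2.8750, -1.1250, 0.8750, 9.8750, -3.1250
Σ(x_t−x̄)(x_{t+2}−x̄) = (-31.9844) + (-3.2344) + (-3.2344) + (2.5156) + (-11.1094) + (-2.7344) = -49.7813
Denominator Σ(x_t−x̄)² = 250.8750
r_2 = -49.7813 / 250.8750 = -0.198

-0.198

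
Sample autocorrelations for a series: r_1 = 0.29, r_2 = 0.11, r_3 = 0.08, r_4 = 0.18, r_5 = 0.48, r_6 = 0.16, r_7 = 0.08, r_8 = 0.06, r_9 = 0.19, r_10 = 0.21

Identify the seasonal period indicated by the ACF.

5

The largest autocorrelation is r_5 = 0.48; the remaining lags stay at or below 0.29. The elevated value at lag 1 (0.29), dropping to 0.11 at lag 2, reflects decaying short-term dependence rather than seasonality.
The dominant spike at lag 5 indicates a seasonal period of 5.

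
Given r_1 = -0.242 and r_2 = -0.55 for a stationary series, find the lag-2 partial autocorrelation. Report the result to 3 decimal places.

-0.646

φ_{22} = (r_2 − r_1²) / (1 − r_1²)
r_1² = (-0.242)² = 0.058564
Numerator = -0.55 − 0.0586 = -0.6086; denominator = 1 − 0.0586 = 0.9414
φ_{22} = -0.6086 / 0.9414 = -0.646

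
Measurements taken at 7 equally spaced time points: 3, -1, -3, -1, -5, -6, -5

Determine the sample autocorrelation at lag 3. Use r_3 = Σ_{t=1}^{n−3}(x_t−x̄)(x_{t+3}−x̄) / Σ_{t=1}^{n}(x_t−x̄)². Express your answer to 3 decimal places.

0.043

Mean x̄ = (3 − 1 − 3 − 1 − 5 − 6 − 5)/7 = -2.5714
Σ(x_t−x̄)(x_{t+3}−x̄) = (8.7551) + (-3.8163) + (1.4694) + (-3.8163) = 2.5918
Denominator Σ(x_t−x̄)² = 59.7143
r_3 = 2.5918 / 59.7143 = 0.043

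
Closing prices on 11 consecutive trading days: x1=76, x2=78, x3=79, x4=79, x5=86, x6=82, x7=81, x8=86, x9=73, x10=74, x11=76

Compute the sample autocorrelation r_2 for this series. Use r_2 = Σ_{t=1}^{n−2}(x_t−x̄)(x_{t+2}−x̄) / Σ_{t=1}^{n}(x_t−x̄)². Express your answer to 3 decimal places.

Mean x̄ = (76 + 78 + 79 + 79 + 86 + 82 + 81 + 86 + 73 + 74 + 76)/11 = 79.0909
Numerator Σ_{t=1}^{9}(x_t−x̄)(x_{t+2}−x̄) = 4.8017
Denominator Σ(x_t−x̄)² = 190.9091
r_2 = 4.8017 / 190.9091 = 0.025

0.025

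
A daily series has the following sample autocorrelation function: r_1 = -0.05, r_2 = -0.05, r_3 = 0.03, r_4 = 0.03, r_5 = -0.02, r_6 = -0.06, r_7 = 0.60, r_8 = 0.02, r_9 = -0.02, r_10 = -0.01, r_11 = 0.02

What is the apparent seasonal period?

7

The largest autocorrelation is r_7 = 0.60; the remaining lags stay at or below 0.03.
The dominant spike at lag 7 indicates a seasonal period of 7.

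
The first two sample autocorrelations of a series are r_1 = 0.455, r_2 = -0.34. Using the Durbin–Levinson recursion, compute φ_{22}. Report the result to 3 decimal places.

φ_{22} = (r_2 − r_1²) / (1 − r_1²)
r_1² = (0.455)² = 0.207025
Numerator = -0.34 − 0.2070 = -0.5470; denominator = 1 − 0.2070 = 0.7930
φ_{22} = -0.5470 / 0.7930 = -0.690

-0.690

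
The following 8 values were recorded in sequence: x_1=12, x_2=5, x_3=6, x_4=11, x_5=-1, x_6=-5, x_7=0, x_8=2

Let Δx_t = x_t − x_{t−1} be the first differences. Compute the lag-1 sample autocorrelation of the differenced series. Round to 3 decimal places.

-0.133

First differences Δx: -7, 1, 5, -12, -4, 5, 2
Mean of differences = -1.4286
Numerator Σ(Δx_t−Δx̄)(Δx_{t+1}−Δx̄) = -33.1837
Denominator Σ(Δx_t−Δx̄)² = 249.7143
r_1(Δx) = -33.1837 / 249.7143 = -0.133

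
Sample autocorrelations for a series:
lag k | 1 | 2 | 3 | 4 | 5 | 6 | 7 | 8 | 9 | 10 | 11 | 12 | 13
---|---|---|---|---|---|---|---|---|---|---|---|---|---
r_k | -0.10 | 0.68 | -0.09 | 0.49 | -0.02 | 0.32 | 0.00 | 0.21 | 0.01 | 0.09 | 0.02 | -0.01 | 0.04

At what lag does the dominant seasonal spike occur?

The largest autocorrelation is r_2 = 0.68, with weaker echoes at lags 4 (0.49), 6 (0.32) and 8 (0.21); the remaining lags stay at or below 0.09.
The dominant spike at lag 2 indicates a seasonal period of 2.

2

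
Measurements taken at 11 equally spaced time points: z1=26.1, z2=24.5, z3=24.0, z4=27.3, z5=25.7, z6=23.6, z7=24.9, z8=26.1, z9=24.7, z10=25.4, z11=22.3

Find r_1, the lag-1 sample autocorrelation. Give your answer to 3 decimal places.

Mean z̄ = (26.1 + 24.5 + 24.0 + 27.3 + 25.7 + 23.6 + 24.9 + 26.1 + 24.7 + 25.4 + 22.3)/11 = 24.9636
Numerator Σ_{t=1}^{10}(z_t−z̄)(z_{t+1}−z̄) = -3.1777
Denominator Σ(z_t−z̄)² = 18.9455
r_1 = -3.1777 / 18.9455 = -0.168

-0.168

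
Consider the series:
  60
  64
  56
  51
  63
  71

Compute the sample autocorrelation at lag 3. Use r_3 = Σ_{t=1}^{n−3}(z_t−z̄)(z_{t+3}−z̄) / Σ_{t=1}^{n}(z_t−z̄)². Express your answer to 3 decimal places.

-0.143

Mean z̄ = (60 + 64 + 56 + 51 + 63 + 71)/6 = 60.8333
Deviations from mean: -0.8333, 3.1667, -4.8333, -9.8333, 2.1667, 10.1667
Σ(z_t−z̄)(z_{t+3}−z̄) = (8.1944) + (6.8611) + (-49.1389) = -34.0833
Denominator Σ(z_t−z̄)² = 238.8333
r_3 = -34.0833 / 238.8333 = -0.143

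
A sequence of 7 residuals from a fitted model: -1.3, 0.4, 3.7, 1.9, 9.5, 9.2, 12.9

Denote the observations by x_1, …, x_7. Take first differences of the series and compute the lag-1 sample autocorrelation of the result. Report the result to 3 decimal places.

First differences Δx: 1.7, 3.3, -1.8, 7.6, -0.3, 3.7
Mean of differences = 2.3667
Numerator Σ(Δx_t−Δx̄)(Δx_{t+1}−Δx̄) = -43.8278
Denominator Σ(Δx_t−Δx̄)² = 54.9533
r_1(Δx) = -43.8278 / 54.9533 = -0.798

-0.798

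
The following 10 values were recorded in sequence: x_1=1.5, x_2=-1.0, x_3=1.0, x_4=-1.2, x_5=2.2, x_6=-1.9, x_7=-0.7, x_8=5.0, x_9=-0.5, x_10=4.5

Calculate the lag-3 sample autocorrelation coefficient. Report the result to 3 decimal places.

0.053

Mean x̄ = (1.5 − 1.0 + 1.0 − 1.2 + 2.2 − 1.9 − 0.7 + 5.0 − 0.5 + 4.5)/10 = 0.8900
Σ(x_t−x̄)(x_{t+3}−x̄) = (-1.2749) + (-2.4759) + (-0.3069) + (3.3231) + (5.3841) + (3.8781) + (-5.7399) = 2.7877
Denominator Σ(x_t−x̄)² = 52.2090
r_3 = 2.7877 / 52.2090 = 0.053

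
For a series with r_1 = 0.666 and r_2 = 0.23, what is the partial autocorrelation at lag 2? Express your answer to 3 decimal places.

-0.384

φ_{22} = (r_2 − r_1²) / (1 − r_1²)
r_1² = (0.666)² = 0.443556
Numerator = 0.23 − 0.4436 = -0.2136; denominator = 1 − 0.4436 = 0.5564
φ_{22} = -0.2136 / 0.5564 = -0.384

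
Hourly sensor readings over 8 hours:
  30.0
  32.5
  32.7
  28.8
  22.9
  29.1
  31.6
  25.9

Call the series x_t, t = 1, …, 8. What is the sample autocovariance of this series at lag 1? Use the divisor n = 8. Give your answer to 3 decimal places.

0.976

Mean x̄ = (30.0 + 32.5 + 32.7 + 28.8 + 22.9 + 29.1 + 31.6 + 25.9)/8 = 29.1875
Deviations: 0.8125, 3.3125, 3.5125, -0.3875, -6.2875, -0.0875, 2.4125, -3.2875
Σ_{t=1}^{7}(x_t−x̄)(x_{t+1}−x̄) = 7.8098
γ_1 = 7.8098 / 8 = 0.976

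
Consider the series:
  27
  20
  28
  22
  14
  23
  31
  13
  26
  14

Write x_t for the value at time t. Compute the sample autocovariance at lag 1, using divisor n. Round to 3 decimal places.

-16.984

Mean x̄ = (27 + 20 + 28 + 22 + 14 + 23 + 31 + 13 + 26 + 14)/10 = 21.8000
Σ_{t=1}^{9}(x_t−x̄)(x_{t+1}−x̄) = -169.8400
γ_1 = -169.8400 / 10 = -16.984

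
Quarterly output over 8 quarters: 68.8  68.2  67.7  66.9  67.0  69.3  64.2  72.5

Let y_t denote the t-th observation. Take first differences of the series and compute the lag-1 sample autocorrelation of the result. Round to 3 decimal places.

-0.516

First differences Δy: -0.6, -0.5, -0.8, 0.1, 2.3, -5.1, 8.3
Mean of differences = 0.5286
Numerator Σ(Δy_t−Δȳ)(Δy_{t+1}−Δȳ) = -51.3751
Denominator Σ(Δy_t−Δȳ)² = 99.4943
r_1(Δy) = -51.3751 / 99.4943 = -0.516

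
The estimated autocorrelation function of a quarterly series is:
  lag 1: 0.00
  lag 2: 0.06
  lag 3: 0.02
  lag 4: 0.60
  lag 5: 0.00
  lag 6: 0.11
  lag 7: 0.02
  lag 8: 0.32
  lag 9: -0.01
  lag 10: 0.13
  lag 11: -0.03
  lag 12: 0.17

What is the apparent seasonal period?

4

The largest autocorrelation is r_4 = 0.60, with weaker echoes at lags 8 (0.32) and 12 (0.17); the remaining lags stay at or below 0.13.
The dominant spike at lag 4 indicates a seasonal period of 4.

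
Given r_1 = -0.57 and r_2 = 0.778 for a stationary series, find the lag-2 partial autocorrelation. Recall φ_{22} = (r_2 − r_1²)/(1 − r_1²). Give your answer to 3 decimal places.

0.671

φ_{22} = (r_2 − r_1²) / (1 − r_1²)
r_1² = (-0.57)² = 0.3249
Numerator = 0.778 − 0.3249 = 0.4531; denominator = 1 − 0.3249 = 0.6751
φ_{22} = 0.4531 / 0.6751 = 0.671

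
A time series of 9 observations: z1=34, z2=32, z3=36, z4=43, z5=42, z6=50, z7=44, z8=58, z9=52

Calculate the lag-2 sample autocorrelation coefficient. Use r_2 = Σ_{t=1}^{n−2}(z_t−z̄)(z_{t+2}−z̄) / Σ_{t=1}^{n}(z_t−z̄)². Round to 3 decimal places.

0.301

Mean z̄ = (34 + 32 + 36 + 43 + 42 + 50 + 44 + 58 + 52)/9 = 43.4444
Numerator Σ_{t=1}^{7}(z_t−z̄)(z_{t+2}−z̄) = 182.6049
Denominator Σ(z_t−z̄)² = 606.2222
r_2 = 182.6049 / 606.2222 = 0.301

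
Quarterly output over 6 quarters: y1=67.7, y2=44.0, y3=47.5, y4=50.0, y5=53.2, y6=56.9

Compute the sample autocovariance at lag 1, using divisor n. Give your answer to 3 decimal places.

Mean ȳ = (67.7 + 44.0 + 47.5 + 50.0 + 53.2 + 56.9)/6 = 53.2167
Deviations: 14.4833, -9.2167, -5.7167, -3.2167, -0.0167, 3.6833
Σ_{t=1}^{5}(y_t−ȳ)(y_{t+1}−ȳ) = -62.4186
γ_1 = -62.4186 / 6 = -10.403

-10.403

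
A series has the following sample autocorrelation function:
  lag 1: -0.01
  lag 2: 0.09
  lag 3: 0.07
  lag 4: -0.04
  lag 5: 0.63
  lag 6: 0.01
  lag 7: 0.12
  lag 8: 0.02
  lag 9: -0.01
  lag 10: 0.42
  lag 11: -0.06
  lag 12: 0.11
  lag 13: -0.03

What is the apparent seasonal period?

The largest autocorrelation is r_5 = 0.63, with a weaker echo at lag 10 (0.42); the remaining lags stay at or below 0.12.
The dominant spike at lag 5 indicates a seasonal period of 5.

5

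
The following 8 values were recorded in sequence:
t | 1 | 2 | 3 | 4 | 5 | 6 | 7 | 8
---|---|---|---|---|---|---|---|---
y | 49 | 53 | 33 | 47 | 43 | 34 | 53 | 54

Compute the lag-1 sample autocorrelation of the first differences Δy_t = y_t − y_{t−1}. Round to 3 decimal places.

-0.499

First differences Δy: 4, -20, 14, -4, -9, 19, 1
Mean of differences = 0.7143
Numerator Σ(Δy_t−Δȳ)(Δy_{t+1}−Δȳ) = -532.5102
Denominator Σ(Δy_t−Δȳ)² = 1067.4286
r_1(Δy) = -532.5102 / 1067.4286 = -0.499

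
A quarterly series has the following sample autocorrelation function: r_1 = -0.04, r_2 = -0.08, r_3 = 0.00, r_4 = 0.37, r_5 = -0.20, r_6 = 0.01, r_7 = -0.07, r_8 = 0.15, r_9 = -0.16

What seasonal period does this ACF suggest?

The largest autocorrelation is r_4 = 0.37, with a weaker echo at lag 8 (0.15); the remaining lags stay at or below 0.01.
The dominant spike at lag 4 indicates a seasonal period of 4.

4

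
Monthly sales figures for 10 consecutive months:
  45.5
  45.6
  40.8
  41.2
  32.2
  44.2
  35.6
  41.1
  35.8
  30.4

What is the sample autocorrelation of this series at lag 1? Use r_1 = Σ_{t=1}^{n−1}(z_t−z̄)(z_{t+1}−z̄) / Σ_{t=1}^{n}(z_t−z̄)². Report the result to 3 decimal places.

Mean z̄ = (45.5 + 45.6 + 40.8 + 41.2 + 32.2 + 44.2 + 35.6 + 41.1 + 35.8 + 30.4)/10 = 39.2400
Numerator Σ_{t=1}^{9}(z_t−z̄)(z_{t+1}−z̄) = 3.2624
Denominator Σ(z_t−z̄)² = 266.7640
r_1 = 3.2624 / 266.7640 = 0.012

0.012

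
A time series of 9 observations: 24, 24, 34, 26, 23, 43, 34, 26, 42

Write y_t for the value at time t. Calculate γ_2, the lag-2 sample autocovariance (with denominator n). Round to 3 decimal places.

Mean ȳ = (24 + 24 + 34 + 26 + 23 + 43 + 34 + 26 + 42)/9 = 30.6667
Σ_{t=1}^{7}(y_t−ȳ)(y_{t+2}−ȳ) = -119.5556
γ_2 = -119.5556 / 9 = -13.284

-13.284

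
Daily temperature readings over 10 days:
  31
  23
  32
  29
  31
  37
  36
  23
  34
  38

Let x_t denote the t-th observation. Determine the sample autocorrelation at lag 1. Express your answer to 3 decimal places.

Mean x̄ = (31 + 23 + 32 + 29 + 31 + 37 + 36 + 23 + 34 + 38)/10 = 31.4000
Numerator Σ_{t=1}^{9}(x_t−x̄)(x_{t+1}−x̄) = -21.9600
Denominator Σ(x_t−x̄)² = 250.4000
r_1 = -21.9600 / 250.4000 = -0.088

-0.088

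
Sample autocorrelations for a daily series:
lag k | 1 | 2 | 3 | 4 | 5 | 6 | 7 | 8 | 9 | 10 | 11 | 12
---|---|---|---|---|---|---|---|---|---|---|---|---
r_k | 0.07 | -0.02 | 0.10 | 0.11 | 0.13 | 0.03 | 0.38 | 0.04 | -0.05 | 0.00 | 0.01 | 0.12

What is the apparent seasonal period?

The largest autocorrelation is r_7 = 0.38; the remaining lags stay at or below 0.13.
The dominant spike at lag 7 indicates a seasonal period of 7.

7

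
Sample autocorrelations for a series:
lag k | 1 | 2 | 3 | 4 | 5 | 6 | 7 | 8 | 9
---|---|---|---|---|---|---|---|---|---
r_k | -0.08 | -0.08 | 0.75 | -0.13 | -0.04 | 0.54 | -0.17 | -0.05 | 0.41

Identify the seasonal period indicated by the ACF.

3

The largest autocorrelation is r_3 = 0.75, with weaker echoes at lags 6 (0.54) and 9 (0.41); the remaining lags stay at or below -0.04.
The dominant spike at lag 3 indicates a seasonal period of 3.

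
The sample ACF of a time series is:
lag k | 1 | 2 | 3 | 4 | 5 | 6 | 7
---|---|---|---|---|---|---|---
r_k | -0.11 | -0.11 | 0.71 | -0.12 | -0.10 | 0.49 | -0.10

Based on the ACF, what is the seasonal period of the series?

The largest autocorrelation is r_3 = 0.71, with a weaker echo at lag 6 (0.49); the remaining lags stay at or below -0.10.
The dominant spike at lag 3 indicates a seasonal period of 3.

3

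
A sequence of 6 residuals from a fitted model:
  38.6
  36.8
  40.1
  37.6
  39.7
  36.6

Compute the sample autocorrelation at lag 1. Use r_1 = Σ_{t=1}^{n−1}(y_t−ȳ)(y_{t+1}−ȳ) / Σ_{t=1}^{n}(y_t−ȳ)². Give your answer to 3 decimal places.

Mean ȳ = (38.6 + 36.8 + 40.1 + 37.6 + 39.7 + 36.6)/6 = 38.2333
Σ(y_t−ȳ)(y_{t+1}−ȳ) = (-0.5256) + (-2.6756) + (-1.1822) + (-0.9289) + (-2.3956) = -7.7078
Denominator Σ(y_t−ȳ)² = 10.8933
r_1 = -7.7078 / 10.8933 = -0.708

-0.708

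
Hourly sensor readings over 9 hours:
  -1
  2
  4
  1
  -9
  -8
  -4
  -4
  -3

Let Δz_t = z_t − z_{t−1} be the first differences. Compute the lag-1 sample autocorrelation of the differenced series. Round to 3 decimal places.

0.161

First differences Δz: 3, 2, -3, -10, 1, 4, 0, 1
Mean of differences = -0.2500
Numerator Σ(Δz_t−Δz̄)(Δz_{t+1}−Δz̄) = 22.4375
Denominator Σ(Δz_t−Δz̄)² = 139.5000
r_1(Δz) = 22.4375 / 139.5000 = 0.161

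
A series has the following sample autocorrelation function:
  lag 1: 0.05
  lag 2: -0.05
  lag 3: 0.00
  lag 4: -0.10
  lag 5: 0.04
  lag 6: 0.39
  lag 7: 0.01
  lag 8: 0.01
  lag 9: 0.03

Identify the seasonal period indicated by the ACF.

6

The largest autocorrelation is r_6 = 0.39; the remaining lags stay at or below 0.05.
The dominant spike at lag 6 indicates a seasonal period of 6.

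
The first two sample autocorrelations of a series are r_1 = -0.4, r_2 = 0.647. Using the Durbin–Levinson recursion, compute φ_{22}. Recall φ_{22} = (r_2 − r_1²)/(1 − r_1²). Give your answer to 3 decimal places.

φ_{22} = (r_2 − r_1²) / (1 − r_1²)
r_1² = (-0.4)² = 0.16
Numerator = 0.647 − 0.1600 = 0.4870; denominator = 1 − 0.1600 = 0.8400
φ_{22} = 0.4870 / 0.8400 = 0.580

0.580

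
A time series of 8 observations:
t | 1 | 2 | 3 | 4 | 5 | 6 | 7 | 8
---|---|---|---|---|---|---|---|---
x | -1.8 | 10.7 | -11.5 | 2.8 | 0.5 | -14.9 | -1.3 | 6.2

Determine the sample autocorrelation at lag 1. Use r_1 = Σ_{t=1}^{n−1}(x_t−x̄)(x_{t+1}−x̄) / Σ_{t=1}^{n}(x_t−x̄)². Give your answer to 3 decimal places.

Mean x̄ = (-1.8 + 10.7 − 11.5 + 2.8 + 0.5 − 14.9 − 1.3 + 6.2)/8 = -1.1625
Σ(x_t−x̄)(x_{t+1}−x̄) = (-7.5623) + (-122.6286) + (-40.9623) + (6.5877) + (-22.8386) + (1.8889) + (-1.0123) = -186.5277
Denominator Σ(x_t−x̄)² = 509.3988
r_1 = -186.5277 / 509.3988 = -0.366

-0.366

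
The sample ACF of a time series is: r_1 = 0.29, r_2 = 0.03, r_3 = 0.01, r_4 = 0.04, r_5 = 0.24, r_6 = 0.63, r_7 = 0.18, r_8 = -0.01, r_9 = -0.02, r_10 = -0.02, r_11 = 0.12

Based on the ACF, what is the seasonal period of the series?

The largest autocorrelation is r_6 = 0.63; the remaining lags stay at or below 0.29. The elevated value at lag 1 (0.29), dropping to 0.03 at lag 2, reflects decaying short-term dependence rather than seasonality.
The dominant spike at lag 6 indicates a seasonal period of 6.

6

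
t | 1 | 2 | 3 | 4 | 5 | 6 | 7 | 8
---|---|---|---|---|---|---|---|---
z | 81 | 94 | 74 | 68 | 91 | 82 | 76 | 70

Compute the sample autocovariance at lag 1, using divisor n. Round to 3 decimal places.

-9.219

Mean z̄ = (81 + 94 + 74 + 68 + 91 + 82 + 76 + 70)/8 = 79.5000
Deviations: 1.5000, 14.5000, -5.5000, -11.5000, 11.5000, 2.5000, -3.5000, -9.5000
Σ_{t=1}^{7}(z_t−z̄)(z_{t+1}−z̄) = -73.7500
γ_1 = -73.7500 / 8 = -9.219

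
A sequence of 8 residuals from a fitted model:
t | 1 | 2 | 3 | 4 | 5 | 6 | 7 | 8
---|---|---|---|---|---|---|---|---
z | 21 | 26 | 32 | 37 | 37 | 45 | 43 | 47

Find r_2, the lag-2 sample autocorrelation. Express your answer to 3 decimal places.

0.271

Mean z̄ = (21 + 26 + 32 + 37 + 37 + 45 + 43 + 47)/8 = 36.0000
Σ(z_t−z̄)(z_{t+2}−z̄) = (60.0000) + (-10.0000) + (-4.0000) + (9.0000) + (7.0000) + (99.0000) = 161.0000
Denominator Σ(z_t−z̄)² = 594.0000
r_2 = 161.0000 / 594.0000 = 0.271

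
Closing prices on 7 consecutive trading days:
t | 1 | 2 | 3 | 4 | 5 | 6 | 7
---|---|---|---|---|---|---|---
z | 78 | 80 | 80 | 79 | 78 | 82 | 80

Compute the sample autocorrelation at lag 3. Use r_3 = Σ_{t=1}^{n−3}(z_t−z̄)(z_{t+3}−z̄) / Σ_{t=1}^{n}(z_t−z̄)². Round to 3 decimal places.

0.087

Mean z̄ = (78 + 80 + 80 + 79 + 78 + 82 + 80)/7 = 79.5714
Deviations from mean: -1.5714, 0.4286, 0.4286, -0.5714, -1.5714, 2.4286, 0.4286
Σ(z_t−z̄)(z_{t+3}−z̄) = (0.8980) + (-0.6735) + (1.0408) + (-0.2449) = 1.0204
Denominator Σ(z_t−z̄)² = 11.7143
r_3 = 1.0204 / 11.7143 = 0.087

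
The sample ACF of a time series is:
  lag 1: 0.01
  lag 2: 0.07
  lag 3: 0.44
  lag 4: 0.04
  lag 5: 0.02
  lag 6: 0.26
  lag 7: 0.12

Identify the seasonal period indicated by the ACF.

The largest autocorrelation is r_3 = 0.44, with a weaker echo at lag 6 (0.26); the remaining lags stay at or below 0.12.
The dominant spike at lag 3 indicates a seasonal period of 3.

3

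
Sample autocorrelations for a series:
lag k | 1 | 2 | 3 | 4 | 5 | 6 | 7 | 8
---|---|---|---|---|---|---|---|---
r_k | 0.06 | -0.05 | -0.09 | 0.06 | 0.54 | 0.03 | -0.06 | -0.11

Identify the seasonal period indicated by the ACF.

5

The largest autocorrelation is r_5 = 0.54; the remaining lags stay at or below 0.06.
The dominant spike at lag 5 indicates a seasonal period of 5.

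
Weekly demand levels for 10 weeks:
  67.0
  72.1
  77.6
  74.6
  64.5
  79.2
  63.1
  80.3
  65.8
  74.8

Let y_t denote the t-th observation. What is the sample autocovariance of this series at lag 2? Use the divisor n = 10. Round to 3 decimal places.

15.462

Mean ȳ = (67.0 + 72.1 + 77.6 + 74.6 + 64.5 + 79.2 + 63.1 + 80.3 + 65.8 + 74.8)/10 = 71.9000
Σ_{t=1}^{8}(y_t−ȳ)(y_{t+2}−ȳ) = 154.6200
γ_2 = 154.6200 / 10 = 15.462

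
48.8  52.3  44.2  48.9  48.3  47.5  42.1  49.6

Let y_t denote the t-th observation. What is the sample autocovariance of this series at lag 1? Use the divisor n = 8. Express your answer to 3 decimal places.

-3.015

Mean ȳ = (48.8 + 52.3 + 44.2 + 48.9 + 48.3 + 47.5 + 42.1 + 49.6)/8 = 47.7125
Deviations: 1.0875, 4.5875, -3.5125, 1.1875, 0.5875, -0.2125, -5.6125, 1.8875
Σ_{t=1}^{7}(y_t−ȳ)(y_{t+1}−ȳ) = -24.1239
γ_1 = -24.1239 / 8 = -3.015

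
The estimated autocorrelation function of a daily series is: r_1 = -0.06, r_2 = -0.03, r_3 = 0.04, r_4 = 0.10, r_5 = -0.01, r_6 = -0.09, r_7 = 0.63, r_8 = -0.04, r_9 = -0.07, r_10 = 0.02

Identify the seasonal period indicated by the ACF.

The largest autocorrelation is r_7 = 0.63; the remaining lags stay at or below 0.10.
The dominant spike at lag 7 indicates a seasonal period of 7.

7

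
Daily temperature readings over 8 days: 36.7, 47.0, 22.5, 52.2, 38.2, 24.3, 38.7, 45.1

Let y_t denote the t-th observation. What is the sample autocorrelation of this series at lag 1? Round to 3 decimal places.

Mean ȳ = (36.7 + 47.0 + 22.5 + 52.2 + 38.2 + 24.3 + 38.7 + 45.1)/8 = 38.0875
Deviations from mean: -1.3875, 8.9125, -15.5875, 14.1125, 0.1125, -13.7875, 0.6125, 7.0125
Numerator Σ_{t=1}^{7}(y_t−ȳ)(y_{t+1}−ȳ) = -375.3814
Denominator Σ(y_t−ȳ)² = 763.1488
r_1 = -375.3814 / 763.1488 = -0.492

-0.492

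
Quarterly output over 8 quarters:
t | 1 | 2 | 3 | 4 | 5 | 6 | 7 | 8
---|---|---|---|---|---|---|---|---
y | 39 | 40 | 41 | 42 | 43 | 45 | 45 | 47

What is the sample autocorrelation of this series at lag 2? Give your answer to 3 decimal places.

0.311

Mean ȳ = (39 + 40 + 41 + 42 + 43 + 45 + 45 + 47)/8 = 42.7500
Deviations from mean: -3.7500, -2.7500, -1.7500, -0.7500, 0.2500, 2.2500, 2.2500, 4.2500
Σ(y_t−ȳ)(y_{t+2}−ȳ) = (6.5625) + (2.0625) + (-0.4375) + (-1.6875) + (0.5625) + (9.5625) = 16.6250
Denominator Σ(y_t−ȳ)² = 53.5000
r_2 = 16.6250 / 53.5000 = 0.311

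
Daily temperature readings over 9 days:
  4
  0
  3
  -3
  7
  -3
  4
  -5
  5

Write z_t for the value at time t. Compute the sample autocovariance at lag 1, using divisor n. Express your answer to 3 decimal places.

-12.642

Mean z̄ = (4 + 0 + 3 − 3 + 7 − 3 + 4 − 5 + 5)/9 = 1.3333
Σ_{t=1}^{8}(z_t−z̄)(z_{t+1}−z̄) = -113.7778
γ_1 = -113.7778 / 9 = -12.642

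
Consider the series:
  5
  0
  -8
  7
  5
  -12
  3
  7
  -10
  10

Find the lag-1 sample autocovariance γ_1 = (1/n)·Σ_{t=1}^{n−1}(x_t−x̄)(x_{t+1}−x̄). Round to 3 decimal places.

-26.089

Mean x̄ = (5 + 0 − 8 + 7 + 5 − 12 + 3 + 7 − 10 + 10)/10 = 0.7000
Σ_{t=1}^{9}(x_t−x̄)(x_{t+1}−x̄) = -260.8900
γ_1 = -260.8900 / 10 = -26.089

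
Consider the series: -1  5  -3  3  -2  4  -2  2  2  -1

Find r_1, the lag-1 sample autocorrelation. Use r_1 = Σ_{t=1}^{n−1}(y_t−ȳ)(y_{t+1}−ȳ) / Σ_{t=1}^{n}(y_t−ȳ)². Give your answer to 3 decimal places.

-0.829

Mean ȳ = (-1 + 5 − 3 + 3 − 2 + 4 − 2 + 2 + 2 − 1)/10 = 0.7000
Numerator Σ_{t=1}^{9}(y_t−ȳ)(y_{t+1}−ȳ) = -59.7900
Denominator Σ(y_t−ȳ)² = 72.1000
r_1 = -59.7900 / 72.1000 = -0.829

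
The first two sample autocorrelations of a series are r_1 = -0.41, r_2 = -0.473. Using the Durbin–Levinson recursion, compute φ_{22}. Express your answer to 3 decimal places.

φ_{22} = (r_2 − r_1²) / (1 − r_1²)
r_1² = (-0.41)² = 0.1681
Numerator = -0.473 − 0.1681 = -0.6411; denominator = 1 − 0.1681 = 0.8319
φ_{22} = -0.6411 / 0.8319 = -0.771

-0.771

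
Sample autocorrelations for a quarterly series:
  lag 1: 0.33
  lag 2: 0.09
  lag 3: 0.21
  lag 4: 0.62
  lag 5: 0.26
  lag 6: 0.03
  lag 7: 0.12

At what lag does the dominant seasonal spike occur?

4

The largest autocorrelation is r_4 = 0.62; the remaining lags stay at or below 0.33. The elevated value at lag 1 (0.33), dropping to 0.09 at lag 2, reflects decaying short-term dependence rather than seasonality.
The dominant spike at lag 4 indicates a seasonal period of 4.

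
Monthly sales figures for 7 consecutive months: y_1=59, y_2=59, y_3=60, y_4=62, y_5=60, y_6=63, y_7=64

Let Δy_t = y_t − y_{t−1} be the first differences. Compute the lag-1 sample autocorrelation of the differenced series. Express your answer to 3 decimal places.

-0.609

First differences Δy: 0, 1, 2, -2, 3, 1
Mean of differences = 0.8333
Numerator Σ(Δy_t−Δȳ)(Δy_{t+1}−Δȳ) = -9.0278
Denominator Σ(Δy_t−Δȳ)² = 14.8333
r_1(Δy) = -9.0278 / 14.8333 = -0.609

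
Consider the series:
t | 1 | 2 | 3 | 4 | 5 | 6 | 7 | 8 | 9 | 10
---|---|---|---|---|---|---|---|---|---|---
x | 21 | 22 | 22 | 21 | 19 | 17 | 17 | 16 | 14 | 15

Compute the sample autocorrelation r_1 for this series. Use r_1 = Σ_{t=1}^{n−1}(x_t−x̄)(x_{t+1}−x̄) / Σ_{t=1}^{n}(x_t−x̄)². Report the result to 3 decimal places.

0.787

Mean x̄ = (21 + 22 + 22 + 21 + 19 + 17 + 17 + 16 + 14 + 15)/10 = 18.4000
Numerator Σ_{t=1}^{9}(x_t−x̄)(x_{t+1}−x̄) = 63.2400
Denominator Σ(x_t−x̄)² = 80.4000
r_1 = 63.2400 / 80.4000 = 0.787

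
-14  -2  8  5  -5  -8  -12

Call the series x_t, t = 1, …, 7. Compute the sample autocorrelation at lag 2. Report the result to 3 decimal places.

-0.346

Mean x̄ = (-14 − 2 + 8 + 5 − 5 − 8 − 12)/7 = -4.0000
Deviations from mean: -10.0000, 2.0000, 12.0000, 9.0000, -1.0000, -4.0000, -8.0000
Numerator Σ_{t=1}^{5}(x_t−x̄)(x_{t+2}−x̄) = -142.0000
Denominator Σ(x_t−x̄)² = 410.0000
r_2 = -142.0000 / 410.0000 = -0.346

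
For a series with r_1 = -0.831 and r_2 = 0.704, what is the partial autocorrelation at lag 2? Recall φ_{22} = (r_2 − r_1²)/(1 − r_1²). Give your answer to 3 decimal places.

φ_{22} = (r_2 − r_1²) / (1 − r_1²)
r_1² = (-0.831)² = 0.690561
Numerator = 0.704 − 0.6906 = 0.0134; denominator = 1 − 0.6906 = 0.3094
φ_{22} = 0.0134 / 0.3094 = 0.043

0.043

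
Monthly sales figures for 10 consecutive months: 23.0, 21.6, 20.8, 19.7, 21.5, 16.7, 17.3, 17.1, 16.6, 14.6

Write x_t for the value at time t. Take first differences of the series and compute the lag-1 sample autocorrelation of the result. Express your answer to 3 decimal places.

-0.597

First differences Δx: -1.4, -0.8, -1.1, 1.8, -4.8, 0.6, -0.2, -0.5, -2.0
Mean of differences = -0.9333
Numerator Σ(Δx_t−Δx̄)(Δx_{t+1}−Δx̄) = -16.0578
Denominator Σ(Δx_t−Δx̄)² = 26.9000
r_1(Δx) = -16.0578 / 26.9000 = -0.597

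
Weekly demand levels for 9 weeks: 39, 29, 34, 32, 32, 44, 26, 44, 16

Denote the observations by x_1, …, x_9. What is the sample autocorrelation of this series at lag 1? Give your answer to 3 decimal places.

-0.597

Mean x̄ = (39 + 29 + 34 + 32 + 32 + 44 + 26 + 44 + 16)/9 = 32.8889
Numerator Σ_{t=1}^{8}(x_t−x̄)(x_{t+1}−x̄) = -378.9012
Denominator Σ(x_t−x̄)² = 634.8889
r_1 = -378.9012 / 634.8889 = -0.597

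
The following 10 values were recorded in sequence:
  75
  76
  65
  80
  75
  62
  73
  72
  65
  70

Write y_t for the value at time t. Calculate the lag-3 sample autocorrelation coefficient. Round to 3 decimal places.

0.614

Mean ȳ = (75 + 76 + 65 + 80 + 75 + 62 + 73 + 72 + 65 + 70)/10 = 71.3000
Σ(y_t−ȳ)(y_{t+3}−ȳ) = (32.1900) + (17.3900) + (58.5900) + (14.7900) + (2.5900) + (58.5900) + (-2.2100) = 181.9300
Denominator Σ(y_t−ȳ)² = 296.1000
r_3 = 181.9300 / 296.1000 = 0.614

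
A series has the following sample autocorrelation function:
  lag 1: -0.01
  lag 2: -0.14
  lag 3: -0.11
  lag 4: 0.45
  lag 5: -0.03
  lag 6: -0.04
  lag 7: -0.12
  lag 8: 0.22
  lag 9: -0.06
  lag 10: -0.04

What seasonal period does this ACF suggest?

4

The largest autocorrelation is r_4 = 0.45, with a weaker echo at lag 8 (0.22); the remaining lags stay at or below -0.01.
The dominant spike at lag 4 indicates a seasonal period of 4.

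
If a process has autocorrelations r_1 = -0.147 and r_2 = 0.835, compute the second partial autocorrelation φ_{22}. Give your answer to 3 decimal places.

0.831

φ_{22} = (r_2 − r_1²) / (1 − r_1²)
r_1² = (-0.147)² = 0.021609
Numerator = 0.835 − 0.0216 = 0.8134; denominator = 1 − 0.0216 = 0.9784
φ_{22} = 0.8134 / 0.9784 = 0.831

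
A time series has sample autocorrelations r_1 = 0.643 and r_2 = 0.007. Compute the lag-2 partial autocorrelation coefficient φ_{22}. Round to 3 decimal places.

φ_{22} = (r_2 − r_1²) / (1 − r_1²)
r_1² = (0.643)² = 0.413449
Numerator = 0.007 − 0.4134 = -0.4064; denominator = 1 − 0.4134 = 0.5866
φ_{22} = -0.4064 / 0.5866 = -0.693

-0.693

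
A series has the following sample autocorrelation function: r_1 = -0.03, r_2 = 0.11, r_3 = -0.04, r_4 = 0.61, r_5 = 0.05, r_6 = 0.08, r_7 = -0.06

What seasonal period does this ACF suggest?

4

The largest autocorrelation is r_4 = 0.61; the remaining lags stay at or below 0.11.
The dominant spike at lag 4 indicates a seasonal period of 4.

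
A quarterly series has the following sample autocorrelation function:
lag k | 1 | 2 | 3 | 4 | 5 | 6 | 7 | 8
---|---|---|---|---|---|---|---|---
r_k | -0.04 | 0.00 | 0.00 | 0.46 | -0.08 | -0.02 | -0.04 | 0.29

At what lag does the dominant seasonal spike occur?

4

The largest autocorrelation is r_4 = 0.46, with a weaker echo at lag 8 (0.29); the remaining lags stay at or below 0.00.
The dominant spike at lag 4 indicates a seasonal period of 4.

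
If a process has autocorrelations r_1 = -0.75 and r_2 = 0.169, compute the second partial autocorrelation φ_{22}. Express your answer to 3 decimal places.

φ_{22} = (r_2 − r_1²) / (1 − r_1²)
r_1² = (-0.75)² = 0.5625
Numerator = 0.169 − 0.5625 = -0.3935; denominator = 1 − 0.5625 = 0.4375
φ_{22} = -0.3935 / 0.4375 = -0.899

-0.899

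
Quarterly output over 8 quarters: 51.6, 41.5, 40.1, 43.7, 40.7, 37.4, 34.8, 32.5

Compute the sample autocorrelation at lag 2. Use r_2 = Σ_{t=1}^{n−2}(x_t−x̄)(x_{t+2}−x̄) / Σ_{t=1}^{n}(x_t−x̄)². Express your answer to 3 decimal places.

Mean x̄ = (51.6 + 41.5 + 40.1 + 43.7 + 40.7 + 37.4 + 34.8 + 32.5)/8 = 40.2875
Deviations from mean: 11.3125, 1.2125, -0.1875, 3.4125, 0.4125, -2.8875, -5.4875, -7.7875
Numerator Σ_{t=1}^{6}(x_t−x̄)(x_{t+2}−x̄) = 12.3084
Denominator Σ(x_t−x̄)² = 240.3888
r_2 = 12.3084 / 240.3888 = 0.051

0.051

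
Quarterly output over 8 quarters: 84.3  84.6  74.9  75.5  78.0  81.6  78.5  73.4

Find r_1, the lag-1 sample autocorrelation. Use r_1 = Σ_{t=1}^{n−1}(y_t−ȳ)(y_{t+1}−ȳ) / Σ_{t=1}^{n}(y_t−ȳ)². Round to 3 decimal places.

0.183

Mean ȳ = (84.3 + 84.6 + 74.9 + 75.5 + 78.0 + 81.6 + 78.5 + 73.4)/8 = 78.8500
Deviations from mean: 5.4500, 5.7500, -3.9500, -3.3500, -0.8500, 2.7500, -0.3500, -5.4500
Σ(y_t−ȳ)(y_{t+1}−ȳ) = (31.3375) + (-22.7125) + (13.2325) + (2.8475) + (-2.3375) + (-0.9625) + (1.9075) = 23.3125
Denominator Σ(y_t−ȳ)² = 127.7000
r_1 = 23.3125 / 127.7000 = 0.183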